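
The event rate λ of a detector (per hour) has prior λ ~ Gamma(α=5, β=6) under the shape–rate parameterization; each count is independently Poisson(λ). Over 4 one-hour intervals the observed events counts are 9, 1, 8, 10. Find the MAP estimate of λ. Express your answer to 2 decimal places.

λ̂_MAP = 3.20

Σxᵢ = 9+1+8+10 = 28, with n = 4.
Posterior ∝ λ^4e^(−6λ) · λ^28e^(−4λ) = λ^32e^(−10λ), i.e. Gamma(shape=33, rate=10).
The mode of a Gamma(a, b) with a ≥ 1 (shape–rate) is (a−1)/b = 32/10 ≈ 3.20.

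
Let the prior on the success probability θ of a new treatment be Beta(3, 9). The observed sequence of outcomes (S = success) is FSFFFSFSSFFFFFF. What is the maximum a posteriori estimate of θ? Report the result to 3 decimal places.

θ̂_MAP = 0.240

Prior: Beta(3, 9).
Data: 4 successes in 15 trials (from the sequence). The binomial likelihood contributes θ^4(1−θ)^11, so the posterior is Beta(3+4, 9+11) = Beta(7, 20).
For Beta(a, b) with a, b > 1 the mode is (a−1)/(a+b−2) = 6/25 ≈ 0.240.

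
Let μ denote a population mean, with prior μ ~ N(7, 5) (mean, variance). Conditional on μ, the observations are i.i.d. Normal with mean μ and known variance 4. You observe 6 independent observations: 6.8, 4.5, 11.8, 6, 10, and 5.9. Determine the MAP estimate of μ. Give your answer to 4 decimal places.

n = 6; x̄ = (6.8 + 4.5 + 11.8 + 6 + 10 + 5.9)/6 = 45/6 = 7.5.
For a Normal prior and Normal likelihood with known variance, the posterior is Normal; its mode equals its mean, the precision-weighted average.
Prior precision 1/σ₀² = 1/5 = 0.2; data precision n/σ² = 6/4 = 1.5.
μ̂ = (0.2·7 + 1.5·7.5) / (0.2 + 1.5) = 12.65/1.7 = 253/34 ≈ 7.4412.

μ̂_MAP = 7.4412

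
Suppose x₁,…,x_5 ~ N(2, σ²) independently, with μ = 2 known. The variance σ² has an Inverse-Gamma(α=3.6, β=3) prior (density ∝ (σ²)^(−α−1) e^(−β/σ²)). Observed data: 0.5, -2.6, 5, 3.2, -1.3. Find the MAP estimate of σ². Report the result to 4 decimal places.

σ̂²_MAP = 3.5732

Sum of squared deviations about the known mean: SS = (0.5−2)² + (-2.6−2)² + (5−2)² + (3.2−2)² + (-1.3−2)² = 44.74.
The Normal likelihood contributes (σ²)^(−n/2) exp(−SS/(2σ²)), so the posterior is Inverse-Gamma(α + n/2, β + SS/2) = Inverse-Gamma(6.1, 25.37).
The mode of Inverse-Gamma(a, b) is b/(a+1) = 25.37/7.1 ≈ 3.5732.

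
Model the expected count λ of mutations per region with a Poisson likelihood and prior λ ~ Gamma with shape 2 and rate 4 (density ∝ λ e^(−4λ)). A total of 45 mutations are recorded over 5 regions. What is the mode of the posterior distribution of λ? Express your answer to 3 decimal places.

Σxᵢ = 45, n = 5.
Posterior ∝ λe^(−4λ) · λ^45e^(−5λ) = λ^46e^(−9λ), i.e. Gamma(shape=47, rate=9).
The mode of a Gamma(a, b) with a ≥ 1 (shape–rate) is (a−1)/b = 46/9 ≈ 5.111.

λ̂_MAP = 5.111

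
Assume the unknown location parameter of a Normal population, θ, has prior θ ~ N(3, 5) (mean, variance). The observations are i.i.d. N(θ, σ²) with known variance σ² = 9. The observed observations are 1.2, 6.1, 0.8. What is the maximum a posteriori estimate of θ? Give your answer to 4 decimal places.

θ̂_MAP = 2.8125

n = 3; x̄ = (1.2 + 6.1 + 0.8)/3 = 8.1/3 = 2.7.
For a Normal prior and Normal likelihood with known variance, the posterior is Normal; its mode equals its mean, the precision-weighted average.
Prior precision 1/σ₀² = 1/5 = 0.2; data precision n/σ² = 3/9 = 1/3.
θ̂ = (0.2·3 + (1/3)·2.7) / (0.2 + 1/3) = 1.5/(8/15) = 2.8125.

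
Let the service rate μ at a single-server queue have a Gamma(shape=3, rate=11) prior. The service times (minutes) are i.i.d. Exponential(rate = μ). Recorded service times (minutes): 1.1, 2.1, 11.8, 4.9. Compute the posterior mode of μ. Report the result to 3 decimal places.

μ̂_MAP = 0.194

The Exponential(rate=μ) likelihood is ∝ μ^n e^(−μΣtᵢ). Here n = 4 and Σtᵢ = 1.1 + 2.1 + 11.8 + 4.9 = 19.9.
Posterior ∝ μ^2e^(−11μ) · μ^4e^(−19.9μ) = μ^6e^(−30.9μ), i.e. Gamma(7, 30.9).
Mode = (a−1)/b = 6/30.9 ≈ 0.194.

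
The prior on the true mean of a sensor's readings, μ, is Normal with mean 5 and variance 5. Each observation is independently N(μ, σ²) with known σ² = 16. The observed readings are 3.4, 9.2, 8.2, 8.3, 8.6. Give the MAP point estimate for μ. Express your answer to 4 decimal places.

μ̂_MAP = 6.5488

n = 5; x̄ = (3.4 + 9.2 + 8.2 + 8.3 + 8.6)/5 = 37.7/5 = 7.54.
For a Normal prior and Normal likelihood with known variance, the posterior is Normal; its mode equals its mean, the precision-weighted average.
Prior precision 1/σ₀² = 1/5 = 0.2; data precision n/σ² = 5/16 = 0.3125.
μ̂ = (0.2·5 + 0.3125·7.54) / (0.2 + 0.3125) = 3.35625/0.5125 = 537/82 ≈ 6.5488.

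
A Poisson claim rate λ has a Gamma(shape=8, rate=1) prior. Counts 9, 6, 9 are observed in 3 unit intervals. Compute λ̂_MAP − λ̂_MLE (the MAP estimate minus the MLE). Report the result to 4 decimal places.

Σxᵢ = 24. Posterior is Gamma(32, 4); MAP = (32−1)/4 = 31/4 ≈ 7.75000.
MLE = x̄ = 24/3 ≈ 8.00000.
Difference = 31/4 − 24/3 = -1/4 ≈ -0.2500.

MAP − MLE = -0.2500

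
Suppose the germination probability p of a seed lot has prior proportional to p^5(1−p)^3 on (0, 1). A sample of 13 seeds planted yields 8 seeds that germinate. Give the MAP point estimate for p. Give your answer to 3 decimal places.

p̂_MAP = 0.619

The prior density ∝ p^5(1−p)^3 is the kernel of Beta(6, 4).
Data: 8 successes in 13 trials. The binomial likelihood contributes p^8(1−p)^5, so the posterior is Beta(6+8, 4+5) = Beta(14, 9).
For Beta(a, b) with a, b > 1 the mode is (a−1)/(a+b−2) = 13/21 ≈ 0.619.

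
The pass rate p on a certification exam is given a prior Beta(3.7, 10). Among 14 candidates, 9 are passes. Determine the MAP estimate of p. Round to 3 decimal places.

Prior: Beta(3.7, 10).
Data: 9 successes in 14 trials. The binomial likelihood contributes p^9(1−p)^5, so the posterior is Beta(3.7+9, 10+5) = Beta(12.7, 15).
For Beta(a, b) with a, b > 1 the mode is (a−1)/(a+b−2) = 11.7/25.7 ≈ 0.455.

p̂_MAP = 0.455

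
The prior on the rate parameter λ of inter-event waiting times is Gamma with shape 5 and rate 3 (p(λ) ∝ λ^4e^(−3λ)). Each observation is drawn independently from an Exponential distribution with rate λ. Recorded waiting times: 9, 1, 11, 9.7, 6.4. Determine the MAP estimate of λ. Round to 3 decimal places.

The Exponential(rate=λ) likelihood is ∝ λ^n e^(−λΣtᵢ). Here n = 5 and Σtᵢ = 9 + 1 + 11 + 9.7 + 6.4 = 37.1.
Posterior ∝ λ^4e^(−3λ) · λ^5e^(−37.1λ) = λ^9e^(−40.1λ), i.e. Gamma(10, 40.1).
Mode = (a−1)/b = 9/40.1 ≈ 0.224.

λ̂_MAP = 0.224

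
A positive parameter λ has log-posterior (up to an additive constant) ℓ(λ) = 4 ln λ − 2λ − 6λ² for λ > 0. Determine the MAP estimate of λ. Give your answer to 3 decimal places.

λ̂_MAP = 0.500

ℓ'(λ) = 4/λ − 2 − 12λ. Setting this to zero and multiplying by λ: 12λ² + 2λ − 4 = 0.
λ = (−2 + √(2² + 4·12·4)) / (2·12) = (−2 + √196) / 24 = (−2 + 14)/24 = 1/2.
ℓ''(λ) = −4/λ² − 12 < 0, confirming a maximum.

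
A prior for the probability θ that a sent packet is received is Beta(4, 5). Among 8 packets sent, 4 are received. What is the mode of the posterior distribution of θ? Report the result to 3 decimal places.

θ̂_MAP = 0.467

Prior: Beta(4, 5).
Data: 4 successes in 8 trials. The binomial likelihood contributes θ^4(1−θ)^4, so the posterior is Beta(4+4, 5+4) = Beta(8, 9).
For Beta(a, b) with a, b > 1 the mode is (a−1)/(a+b−2) = 7/15 ≈ 0.467.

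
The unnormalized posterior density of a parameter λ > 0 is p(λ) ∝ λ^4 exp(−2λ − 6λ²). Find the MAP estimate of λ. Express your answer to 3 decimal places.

λ̂_MAP = 0.500

ℓ'(λ) = 4/λ − 2 − 12λ. Setting this to zero and multiplying by λ: 12λ² + 2λ − 4 = 0.
λ = (−2 + √(2² + 4·12·4)) / (2·12) = (−2 + √196) / 24 = (−2 + 14)/24 = 1/2.
ℓ''(λ) = −4/λ² − 12 < 0, confirming a maximum.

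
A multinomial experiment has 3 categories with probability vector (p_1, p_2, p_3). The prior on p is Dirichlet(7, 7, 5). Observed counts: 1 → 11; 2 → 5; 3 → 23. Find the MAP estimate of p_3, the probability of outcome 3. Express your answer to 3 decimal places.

The posterior is Dirichlet(αᵢ + nᵢ) = Dirichlet(18, 12, 28).
For a Dirichlet(a₁,…,a_K) with all aᵢ > 1, the mode has j-th component (aⱼ − 1)/(Σaᵢ − K).
Here Σaᵢ = 58 and K = 3, so p_3 = (28 − 1)/(58 − 3) = 27/55 ≈ 0.491.

MAP estimate: 0.491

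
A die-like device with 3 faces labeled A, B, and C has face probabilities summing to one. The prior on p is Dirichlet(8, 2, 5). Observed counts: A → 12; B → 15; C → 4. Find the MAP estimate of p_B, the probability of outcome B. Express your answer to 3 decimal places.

The posterior is Dirichlet(αᵢ + nᵢ) = Dirichlet(20, 17, 9).
For a Dirichlet(a₁,…,a_K) with all aᵢ > 1, the mode has j-th component (aⱼ − 1)/(Σaᵢ − K).
Here Σaᵢ = 46 and K = 3, so p_B = (17 − 1)/(46 − 3) = 16/43 ≈ 0.372.

MAP estimate of p_B = 0.372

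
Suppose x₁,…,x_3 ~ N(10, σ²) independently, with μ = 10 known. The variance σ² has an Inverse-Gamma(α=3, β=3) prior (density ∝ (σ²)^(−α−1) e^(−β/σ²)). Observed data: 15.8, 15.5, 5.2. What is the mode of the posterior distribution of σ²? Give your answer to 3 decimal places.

σ̂²_MAP = 8.448

Sum of squared deviations about the known mean: SS = (15.8−10)² + (15.5−10)² + (5.2−10)² = 86.93.
The Normal likelihood contributes (σ²)^(−n/2) exp(−SS/(2σ²)), so the posterior is Inverse-Gamma(α + n/2, β + SS/2) = Inverse-Gamma(4.5, 46.465).
The mode of Inverse-Gamma(a, b) is b/(a+1) = 46.465/5.5 ≈ 8.448.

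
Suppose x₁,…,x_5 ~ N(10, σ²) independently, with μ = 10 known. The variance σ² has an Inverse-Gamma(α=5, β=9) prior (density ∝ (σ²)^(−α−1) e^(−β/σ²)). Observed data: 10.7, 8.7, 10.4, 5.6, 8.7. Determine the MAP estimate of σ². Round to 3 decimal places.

Sum of squared deviations about the known mean: SS = (10.7−10)² + (8.7−10)² + (10.4−10)² + (5.6−10)² + (8.7−10)² = 23.39.
The Normal likelihood contributes (σ²)^(−n/2) exp(−SS/(2σ²)), so the posterior is Inverse-Gamma(α + n/2, β + SS/2) = Inverse-Gamma(7.5, 20.695).
The mode of Inverse-Gamma(a, b) is b/(a+1) = 20.695/8.5 ≈ 2.435.

σ̂²_MAP = 2.435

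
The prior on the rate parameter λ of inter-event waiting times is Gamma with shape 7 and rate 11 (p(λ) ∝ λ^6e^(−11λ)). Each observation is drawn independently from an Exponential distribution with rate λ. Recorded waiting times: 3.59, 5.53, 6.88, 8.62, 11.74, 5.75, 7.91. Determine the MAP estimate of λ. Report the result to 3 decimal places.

λ̂_MAP = 0.213

The Exponential(rate=λ) likelihood is ∝ λ^n e^(−λΣtᵢ). Here n = 7 and Σtᵢ = 3.59 + 5.53 + 6.88 + 8.62 + 11.74 + 5.75 + 7.91 = 50.02.
Posterior ∝ λ^6e^(−11λ) · λ^7e^(−50.02λ) = λ^13e^(−61.02λ), i.e. Gamma(14, 61.02).
Mode = (a−1)/b = 13/61.02 ≈ 0.213.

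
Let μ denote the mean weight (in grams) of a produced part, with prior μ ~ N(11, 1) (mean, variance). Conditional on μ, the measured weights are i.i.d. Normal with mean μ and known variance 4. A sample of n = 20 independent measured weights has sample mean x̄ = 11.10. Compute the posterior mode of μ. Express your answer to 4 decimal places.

μ̂_MAP = 11.0833

n = 20, x̄ = 11.10.
For a Normal prior and Normal likelihood with known variance, the posterior is Normal; its mode equals its mean, the precision-weighted average.
Prior precision 1/σ₀² = 1/1 = 1; data precision n/σ² = 20/4 = 5.
μ̂ = (1·11 + 5·11.1) / (1 + 5) = 66.5/6 = 133/12 ≈ 11.0833.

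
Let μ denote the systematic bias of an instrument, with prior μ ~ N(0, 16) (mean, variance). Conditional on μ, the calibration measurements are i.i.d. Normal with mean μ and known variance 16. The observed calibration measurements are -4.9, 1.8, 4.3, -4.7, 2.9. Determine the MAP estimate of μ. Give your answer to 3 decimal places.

μ̂_MAP = -0.100

n = 5; x̄ = ((-4.9) + 1.8 + 4.3 + (-4.7) + 2.9)/5 = -0.6/5 = -0.12.
For a Normal prior and Normal likelihood with known variance, the posterior is Normal; its mode equals its mean, the precision-weighted average.
Prior precision 1/σ₀² = 1/16 = 0.0625; data precision n/σ² = 5/16 = 0.3125.
μ̂ = (0.0625·0 + 0.3125·(-0.12)) / (0.0625 + 0.3125) = (-0.0375)/0.375 = -0.100.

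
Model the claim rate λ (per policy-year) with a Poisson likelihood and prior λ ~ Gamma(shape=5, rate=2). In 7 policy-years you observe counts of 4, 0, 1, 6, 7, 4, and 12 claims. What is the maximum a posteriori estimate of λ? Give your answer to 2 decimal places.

Σxᵢ = 4+0+1+6+7+4+12 = 34, with n = 7.
Posterior ∝ λ^4e^(−2λ) · λ^34e^(−7λ) = λ^38e^(−9λ), i.e. Gamma(shape=39, rate=9).
The mode of a Gamma(a, b) with a ≥ 1 (shape–rate) is (a−1)/b = 38/9 ≈ 4.22.

λ̂_MAP = 4.22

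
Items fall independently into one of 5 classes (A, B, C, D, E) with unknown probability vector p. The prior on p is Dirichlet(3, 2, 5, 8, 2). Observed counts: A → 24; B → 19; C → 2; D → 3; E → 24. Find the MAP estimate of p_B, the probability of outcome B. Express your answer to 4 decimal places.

The posterior is Dirichlet(αᵢ + nᵢ) = Dirichlet(27, 21, 7, 11, 26).
For a Dirichlet(a₁,…,a_K) with all aᵢ > 1, the mode has j-th component (aⱼ − 1)/(Σaᵢ − K).
Here Σaᵢ = 92 and K = 5, so p_B = (21 − 1)/(92 − 5) = 20/87 ≈ 0.2299.

MAP estimate of p_B = 0.2299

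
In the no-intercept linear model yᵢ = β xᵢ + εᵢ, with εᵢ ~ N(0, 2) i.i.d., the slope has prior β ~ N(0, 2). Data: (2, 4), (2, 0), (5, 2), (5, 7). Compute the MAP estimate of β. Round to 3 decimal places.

log p(β | y) = −Σ(yᵢ − βxᵢ)²/(2·2) − β²/(2·2) + const.
Setting the derivative to zero: Σxᵢ(yᵢ − βxᵢ)/2 − β/2 = 0, so β = Σxᵢyᵢ / (Σxᵢ² + σ²/τ²).
Σxᵢyᵢ = 2·4 + 2·0 + 5·2 + 5·7 = 53; Σxᵢ² = 58; σ²/τ² = 1.
β̂_MAP = 53 / (58 + 1) = 53/59 ≈ 0.898.

β̂_MAP = 0.898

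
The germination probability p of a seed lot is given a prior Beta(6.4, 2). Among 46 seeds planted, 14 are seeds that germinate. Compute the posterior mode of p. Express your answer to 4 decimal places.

p̂_MAP = 0.3702

Prior: Beta(6.4, 2).
Data: 14 successes in 46 trials. The binomial likelihood contributes p^14(1−p)^32, so the posterior is Beta(6.4+14, 2+32) = Beta(20.4, 34).
For Beta(a, b) with a, b > 1 the mode is (a−1)/(a+b−2) = 19.4/52.4 ≈ 0.3702.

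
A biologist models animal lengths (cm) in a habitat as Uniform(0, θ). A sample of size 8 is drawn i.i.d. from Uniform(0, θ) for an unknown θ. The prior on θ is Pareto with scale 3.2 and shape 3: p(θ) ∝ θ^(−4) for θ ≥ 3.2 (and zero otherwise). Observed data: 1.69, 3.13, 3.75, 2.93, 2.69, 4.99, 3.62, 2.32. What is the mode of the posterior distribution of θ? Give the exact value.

θ̂_MAP = 4.99

The Uniform(0, θ) likelihood is θ^(−n) for θ ≥ max(xᵢ), zero otherwise. Here max(xᵢ) = 4.99.
Posterior ∝ θ^(−4) · θ^(−8) = θ^(−12) on θ ≥ max(3.2, 4.99) = 4.99.
This density is strictly decreasing in θ, so the posterior mode lies at the lower boundary of the support.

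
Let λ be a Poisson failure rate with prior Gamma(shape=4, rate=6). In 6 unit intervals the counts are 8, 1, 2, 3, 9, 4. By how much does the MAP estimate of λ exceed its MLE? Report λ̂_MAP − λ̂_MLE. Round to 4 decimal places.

MAP − MLE = -2.0000

Σxᵢ = 27. Posterior is Gamma(31, 12); MAP = (31−1)/12 = 30/12 ≈ 2.50000.
MLE = x̄ = 27/6 ≈ 4.50000.
Difference = 30/12 − 27/6 = -2 ≈ -2.0000.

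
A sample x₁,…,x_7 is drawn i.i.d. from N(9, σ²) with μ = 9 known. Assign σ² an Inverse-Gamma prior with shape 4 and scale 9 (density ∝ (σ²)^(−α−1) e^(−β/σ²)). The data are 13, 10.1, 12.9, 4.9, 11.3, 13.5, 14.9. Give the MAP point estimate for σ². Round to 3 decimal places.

Sum of squared deviations about the known mean: SS = (13−9)² + (10.1−9)² + (12.9−9)² + (4.9−9)² + (11.3−9)² + (13.5−9)² + (14.9−9)² = 109.58.
The Normal likelihood contributes (σ²)^(−n/2) exp(−SS/(2σ²)), so the posterior is Inverse-Gamma(α + n/2, β + SS/2) = Inverse-Gamma(7.5, 63.79).
The mode of Inverse-Gamma(a, b) is b/(a+1) = 63.79/8.5 ≈ 7.505.

σ̂²_MAP = 7.505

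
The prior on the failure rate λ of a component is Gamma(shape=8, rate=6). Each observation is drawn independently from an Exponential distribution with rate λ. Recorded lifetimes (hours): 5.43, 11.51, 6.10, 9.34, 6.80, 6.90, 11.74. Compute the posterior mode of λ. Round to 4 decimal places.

The Exponential(rate=λ) likelihood is ∝ λ^n e^(−λΣtᵢ). Here n = 7 and Σtᵢ = 5.43 + 11.51 + 6.10 + 9.34 + 6.80 + 6.90 + 11.74 = 57.82.
Posterior ∝ λ^7e^(−6λ) · λ^7e^(−57.82λ) = λ^14e^(−63.82λ), i.e. Gamma(15, 63.82).
Mode = (a−1)/b = 14/63.82 ≈ 0.2194.

λ̂_MAP = 0.2194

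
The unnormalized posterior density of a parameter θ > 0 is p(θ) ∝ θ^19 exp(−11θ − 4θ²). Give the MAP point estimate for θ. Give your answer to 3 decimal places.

ℓ'(θ) = 19/θ − 11 − 8θ. Setting this to zero and multiplying by θ: 8θ² + 11θ − 19 = 0.
θ = (−11 + √(11² + 4·8·19)) / (2·8) = (−11 + √729) / 16 = (−11 + 27)/16 = 1.
ℓ''(θ) = −19/θ² − 8 < 0, confirming a maximum.

θ̂_MAP = 1.000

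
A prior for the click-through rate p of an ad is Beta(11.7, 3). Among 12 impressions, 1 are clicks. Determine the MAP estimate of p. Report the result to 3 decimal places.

Prior: Beta(11.7, 3).
Data: 1 success in 12 trials. The binomial likelihood contributes p(1−p)^11, so the posterior is Beta(11.7+1, 3+11) = Beta(12.7, 14).
For Beta(a, b) with a, b > 1 the mode is (a−1)/(a+b−2) = 11.7/24.7 ≈ 0.474.

p̂_MAP = 0.474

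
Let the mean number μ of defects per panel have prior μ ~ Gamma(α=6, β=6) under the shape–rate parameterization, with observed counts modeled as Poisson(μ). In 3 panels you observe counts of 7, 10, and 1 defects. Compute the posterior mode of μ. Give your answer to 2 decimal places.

μ̂_MAP = 2.56

Σxᵢ = 7+10+1 = 18, with n = 3.
Posterior ∝ μ^5e^(−6μ) · μ^18e^(−3μ) = μ^23e^(−9μ), i.e. Gamma(shape=24, rate=9).
The mode of a Gamma(a, b) with a ≥ 1 (shape–rate) is (a−1)/b = 23/9 ≈ 2.56.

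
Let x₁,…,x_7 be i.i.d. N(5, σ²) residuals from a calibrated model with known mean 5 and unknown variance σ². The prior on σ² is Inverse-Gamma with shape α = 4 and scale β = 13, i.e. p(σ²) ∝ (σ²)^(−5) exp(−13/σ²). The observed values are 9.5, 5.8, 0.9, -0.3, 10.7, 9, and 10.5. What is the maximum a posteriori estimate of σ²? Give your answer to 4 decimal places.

Sum of squared deviations about the known mean: SS = (9.5−5)² + (5.8−5)² + (0.9−5)² + (-0.3−5)² + (10.7−5)² + (9−5)² + (10.5−5)² = 144.53.
The Normal likelihood contributes (σ²)^(−n/2) exp(−SS/(2σ²)), so the posterior is Inverse-Gamma(α + n/2, β + SS/2) = Inverse-Gamma(7.5, 85.265).
The mode of Inverse-Gamma(a, b) is b/(a+1) = 85.265/8.5 ≈ 10.0312.

σ̂²_MAP = 10.0312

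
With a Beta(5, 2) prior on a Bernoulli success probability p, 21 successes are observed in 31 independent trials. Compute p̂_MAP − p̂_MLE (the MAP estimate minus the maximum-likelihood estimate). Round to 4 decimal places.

MAP − MLE = 0.0170

Posterior is Beta(26, 12); MAP = (26−1)/(38−2) = 25/36 ≈ 0.69444.
MLE ignores the prior: p̂_MLE = k/n = 21/31 ≈ 0.67742.
Difference = 25/36 − 21/31 = 19/1116 ≈ 0.0170.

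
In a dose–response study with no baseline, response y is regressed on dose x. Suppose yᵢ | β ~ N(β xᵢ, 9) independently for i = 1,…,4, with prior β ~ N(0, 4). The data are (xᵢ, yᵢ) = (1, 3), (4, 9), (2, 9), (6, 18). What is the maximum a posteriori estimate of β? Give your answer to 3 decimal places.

log p(β | y) = −Σ(yᵢ − βxᵢ)²/(2·9) − β²/(2·4) + const.
Setting the derivative to zero: Σxᵢ(yᵢ − βxᵢ)/9 − β/4 = 0, so β = Σxᵢyᵢ / (Σxᵢ² + σ²/τ²).
Σxᵢyᵢ = 1·3 + 4·9 + 2·9 + 6·18 = 165; Σxᵢ² = 57; σ²/τ² = 2.25.
β̂_MAP = 165 / (57 + 2.25) = 165/59.25 ≈ 2.785.

β̂_MAP = 2.785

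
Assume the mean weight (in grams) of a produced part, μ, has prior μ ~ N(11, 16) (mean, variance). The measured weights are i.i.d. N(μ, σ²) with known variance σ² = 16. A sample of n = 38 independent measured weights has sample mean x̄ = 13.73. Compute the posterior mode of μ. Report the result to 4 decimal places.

μ̂_MAP = 13.6600

n = 38, x̄ = 13.73.
For a Normal prior and Normal likelihood with known variance, the posterior is Normal; its mode equals its mean, the precision-weighted average.
Prior precision 1/σ₀² = 1/16 = 0.0625; data precision n/σ² = 38/16 = 2.375.
μ̂ = (0.0625·11 + 2.375·13.73) / (0.0625 + 2.375) = 33.29625/2.4375 = 13.6600.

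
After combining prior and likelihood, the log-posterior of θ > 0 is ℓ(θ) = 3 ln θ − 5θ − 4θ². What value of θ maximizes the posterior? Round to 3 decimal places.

θ̂_MAP = 0.375

ℓ'(θ) = 3/θ − 5 − 8θ. Setting this to zero and multiplying by θ: 8θ² + 5θ − 3 = 0.
θ = (−5 + √(5² + 4·8·3)) / (2·8) = (−5 + √121) / 16 = (−5 + 11)/16 = 3/8.
ℓ''(θ) = −3/θ² − 8 < 0, confirming a maximum.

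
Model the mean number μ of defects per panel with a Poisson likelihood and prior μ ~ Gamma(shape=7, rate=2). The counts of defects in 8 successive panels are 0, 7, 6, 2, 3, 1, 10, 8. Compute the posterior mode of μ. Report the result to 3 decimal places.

μ̂_MAP = 4.300

Σxᵢ = 0+7+6+2+3+1+10+8 = 37, with n = 8.
Posterior ∝ μ^6e^(−2μ) · μ^37e^(−8μ) = μ^43e^(−10μ), i.e. Gamma(shape=44, rate=10).
The mode of a Gamma(a, b) with a ≥ 1 (shape–rate) is (a−1)/b = 43/10 ≈ 4.300.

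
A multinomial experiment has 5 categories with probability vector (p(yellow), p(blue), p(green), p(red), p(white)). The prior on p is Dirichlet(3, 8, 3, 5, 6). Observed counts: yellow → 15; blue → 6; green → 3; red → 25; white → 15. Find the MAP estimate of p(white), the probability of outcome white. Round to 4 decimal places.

MAP estimate of p(white) = 0.2381

The posterior is Dirichlet(αᵢ + nᵢ) = Dirichlet(18, 14, 6, 30, 21).
For a Dirichlet(a₁,…,a_K) with all aᵢ > 1, the mode has j-th component (aⱼ − 1)/(Σaᵢ − K).
Here Σaᵢ = 89 and K = 5, so p(white) = (21 − 1)/(89 − 5) = 20/84 ≈ 0.2381.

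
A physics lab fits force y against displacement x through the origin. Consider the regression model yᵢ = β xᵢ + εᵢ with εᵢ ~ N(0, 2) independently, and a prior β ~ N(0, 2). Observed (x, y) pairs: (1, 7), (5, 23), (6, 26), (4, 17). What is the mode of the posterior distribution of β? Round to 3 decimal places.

log p(β | y) = −Σ(yᵢ − βxᵢ)²/(2·2) − β²/(2·2) + const.
Setting the derivative to zero: Σxᵢ(yᵢ − βxᵢ)/2 − β/2 = 0, so β = Σxᵢyᵢ / (Σxᵢ² + σ²/τ²).
Σxᵢyᵢ = 1·7 + 5·23 + 6·26 + 4·17 = 346; Σxᵢ² = 78; σ²/τ² = 1.
β̂_MAP = 346 / (78 + 1) = 346/79 ≈ 4.380.

β̂_MAP = 4.380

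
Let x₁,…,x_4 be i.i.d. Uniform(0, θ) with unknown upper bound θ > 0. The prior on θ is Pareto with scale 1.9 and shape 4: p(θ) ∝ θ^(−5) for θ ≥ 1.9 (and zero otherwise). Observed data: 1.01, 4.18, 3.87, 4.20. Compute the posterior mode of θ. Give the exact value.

The Uniform(0, θ) likelihood is θ^(−n) for θ ≥ max(xᵢ), zero otherwise. Here max(xᵢ) = 4.20.
Posterior ∝ θ^(−5) · θ^(−4) = θ^(−9) on θ ≥ max(1.9, 4.20) = 4.20.
This density is strictly decreasing in θ, so the posterior mode lies at the lower boundary of the support.

θ̂_MAP = 4.20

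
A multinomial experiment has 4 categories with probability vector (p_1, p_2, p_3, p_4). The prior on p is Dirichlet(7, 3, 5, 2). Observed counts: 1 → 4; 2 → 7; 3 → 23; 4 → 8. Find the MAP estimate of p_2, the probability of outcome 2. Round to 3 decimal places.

The posterior is Dirichlet(αᵢ + nᵢ) = Dirichlet(11, 10, 28, 10).
For a Dirichlet(a₁,…,a_K) with all aᵢ > 1, the mode has j-th component (aⱼ − 1)/(Σaᵢ − K).
Here Σaᵢ = 59 and K = 4, so p_2 = (10 − 1)/(59 − 4) = 9/55 ≈ 0.164.

MAP estimate: 0.164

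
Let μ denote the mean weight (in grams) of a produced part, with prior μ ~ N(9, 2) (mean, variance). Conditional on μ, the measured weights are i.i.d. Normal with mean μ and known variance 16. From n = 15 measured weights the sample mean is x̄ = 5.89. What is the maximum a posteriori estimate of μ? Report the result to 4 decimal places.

μ̂_MAP = 6.9717

n = 15, x̄ = 5.89.
For a Normal prior and Normal likelihood with known variance, the posterior is Normal; its mode equals its mean, the precision-weighted average.
Prior precision 1/σ₀² = 1/2 = 0.5; data precision n/σ² = 15/16 = 0.9375.
μ̂ = (0.5·9 + 0.9375·5.89) / (0.5 + 0.9375) = 10.021875/1.4375 = 3207/460 ≈ 6.9717.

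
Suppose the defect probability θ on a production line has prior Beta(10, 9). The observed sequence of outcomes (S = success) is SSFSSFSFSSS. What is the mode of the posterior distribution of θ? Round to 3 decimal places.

Prior: Beta(10, 9).
Data: 8 successes in 11 trials (from the sequence). The binomial likelihood contributes θ^8(1−θ)^3, so the posterior is Beta(10+8, 9+3) = Beta(18, 12).
For Beta(a, b) with a, b > 1 the mode is (a−1)/(a+b−2) = 17/28 ≈ 0.607.

θ̂_MAP = 0.607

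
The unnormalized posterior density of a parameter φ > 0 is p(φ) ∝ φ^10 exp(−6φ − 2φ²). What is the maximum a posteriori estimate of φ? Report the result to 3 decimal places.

φ̂_MAP = 1.000

ℓ'(φ) = 10/φ − 6 − 4φ. Setting this to zero and multiplying by φ: 4φ² + 6φ − 10 = 0.
φ = (−6 + √(6² + 4·4·10)) / (2·4) = (−6 + √196) / 8 = (−6 + 14)/8 = 1.
ℓ''(φ) = −10/φ² − 4 < 0, confirming a maximum.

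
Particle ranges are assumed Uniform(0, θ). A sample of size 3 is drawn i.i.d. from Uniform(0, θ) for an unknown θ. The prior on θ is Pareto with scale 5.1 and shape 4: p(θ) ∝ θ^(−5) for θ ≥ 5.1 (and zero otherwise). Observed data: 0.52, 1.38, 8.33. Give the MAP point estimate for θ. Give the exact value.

The Uniform(0, θ) likelihood is θ^(−n) for θ ≥ max(xᵢ), zero otherwise. Here max(xᵢ) = 8.33.
Posterior ∝ θ^(−5) · θ^(−3) = θ^(−8) on θ ≥ max(5.1, 8.33) = 8.33.
This density is strictly decreasing in θ, so the posterior mode lies at the lower boundary of the support.

θ̂_MAP = 8.33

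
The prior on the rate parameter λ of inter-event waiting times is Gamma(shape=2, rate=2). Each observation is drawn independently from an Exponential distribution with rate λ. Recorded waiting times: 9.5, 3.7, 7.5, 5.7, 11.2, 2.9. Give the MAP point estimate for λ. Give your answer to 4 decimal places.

λ̂_MAP = 0.1647

The Exponential(rate=λ) likelihood is ∝ λ^n e^(−λΣtᵢ). Here n = 6 and Σtᵢ = 9.5 + 3.7 + 7.5 + 5.7 + 11.2 + 2.9 = 40.5.
Posterior ∝ λe^(−2λ) · λ^6e^(−40.5λ) = λ^7e^(−42.5λ), i.e. Gamma(8, 42.5).
Mode = (a−1)/b = 7/42.5 ≈ 0.1647.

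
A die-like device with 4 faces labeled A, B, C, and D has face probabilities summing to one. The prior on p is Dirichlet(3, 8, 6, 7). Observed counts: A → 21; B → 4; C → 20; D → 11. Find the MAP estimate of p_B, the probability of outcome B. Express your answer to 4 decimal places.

The posterior is Dirichlet(αᵢ + nᵢ) = Dirichlet(24, 12, 26, 18).
For a Dirichlet(a₁,…,a_K) with all aᵢ > 1, the mode has j-th component (aⱼ − 1)/(Σaᵢ − K).
Here Σaᵢ = 80 and K = 4, so p_B = (12 − 1)/(80 − 4) = 11/76 ≈ 0.1447.

MAP estimate of p_B = 0.1447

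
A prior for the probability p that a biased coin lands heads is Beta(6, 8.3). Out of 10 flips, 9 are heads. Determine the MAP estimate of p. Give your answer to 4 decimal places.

Prior: Beta(6, 8.3).
Data: 9 successes in 10 trials. The binomial likelihood contributes p^9(1−p)^1, so the posterior is Beta(6+9, 8.3+1) = Beta(15, 9.3).
For Beta(a, b) with a, b > 1 the mode is (a−1)/(a+b−2) = 14/22.3 ≈ 0.6278.

p̂_MAP = 0.6278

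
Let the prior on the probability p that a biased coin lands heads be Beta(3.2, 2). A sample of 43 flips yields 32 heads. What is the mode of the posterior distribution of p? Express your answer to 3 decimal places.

Prior: Beta(3.2, 2).
Data: 32 successes in 43 trials. The binomial likelihood contributes p^32(1−p)^11, so the posterior is Beta(3.2+32, 2+11) = Beta(35.2, 13).
For Beta(a, b) with a, b > 1 the mode is (a−1)/(a+b−2) = 34.2/46.2 ≈ 0.740.

p̂_MAP = 0.740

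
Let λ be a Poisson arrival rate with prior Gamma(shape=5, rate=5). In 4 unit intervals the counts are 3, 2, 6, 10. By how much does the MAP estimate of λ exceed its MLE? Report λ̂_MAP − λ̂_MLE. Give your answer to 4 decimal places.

MAP − MLE = -2.4722

Σxᵢ = 21. Posterior is Gamma(26, 9); MAP = (26−1)/9 = 25/9 ≈ 2.77778.
MLE = x̄ = 21/4 ≈ 5.25000.
Difference = 25/9 − 21/4 = -89/36 ≈ -2.4722.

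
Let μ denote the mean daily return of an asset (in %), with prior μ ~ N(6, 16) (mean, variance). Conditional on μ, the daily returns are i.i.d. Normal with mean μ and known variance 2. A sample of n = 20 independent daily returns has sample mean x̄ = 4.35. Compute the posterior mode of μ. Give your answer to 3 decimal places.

μ̂_MAP = 4.360

n = 20, x̄ = 4.35.
For a Normal prior and Normal likelihood with known variance, the posterior is Normal; its mode equals its mean, the precision-weighted average.
Prior precision 1/σ₀² = 1/16 = 0.0625; data precision n/σ² = 20/2 = 10.
μ̂ = (0.0625·6 + 10·4.35) / (0.0625 + 10) = 43.875/10.0625 = 702/161 ≈ 4.360.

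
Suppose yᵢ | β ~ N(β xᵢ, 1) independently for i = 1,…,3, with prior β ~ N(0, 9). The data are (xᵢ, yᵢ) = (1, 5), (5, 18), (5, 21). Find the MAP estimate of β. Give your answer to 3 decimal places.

log p(β | y) = −Σ(yᵢ − βxᵢ)²/(2·1) − β²/(2·9) + const.
Setting the derivative to zero: Σxᵢ(yᵢ − βxᵢ)/1 − β/9 = 0, so β = Σxᵢyᵢ / (Σxᵢ² + σ²/τ²).
Σxᵢyᵢ = 1·5 + 5·18 + 5·21 = 200; Σxᵢ² = 51; σ²/τ² = 1/9.
β̂_MAP = 200 / (51 + 1/9) = 200/(460/9) = 90/23 ≈ 3.913.

β̂_MAP = 3.913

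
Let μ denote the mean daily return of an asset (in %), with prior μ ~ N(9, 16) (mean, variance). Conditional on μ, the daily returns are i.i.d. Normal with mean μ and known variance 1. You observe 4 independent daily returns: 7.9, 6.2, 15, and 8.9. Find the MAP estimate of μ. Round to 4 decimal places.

n = 4; x̄ = (7.9 + 6.2 + 15 + 8.9)/4 = 38/4 = 9.5.
For a Normal prior and Normal likelihood with known variance, the posterior is Normal; its mode equals its mean, the precision-weighted average.
Prior precision 1/σ₀² = 1/16 = 0.0625; data precision n/σ² = 4/1 = 4.
μ̂ = (0.0625·9 + 4·9.5) / (0.0625 + 4) = 38.5625/4.0625 = 617/65 ≈ 9.4923.

μ̂_MAP = 9.4923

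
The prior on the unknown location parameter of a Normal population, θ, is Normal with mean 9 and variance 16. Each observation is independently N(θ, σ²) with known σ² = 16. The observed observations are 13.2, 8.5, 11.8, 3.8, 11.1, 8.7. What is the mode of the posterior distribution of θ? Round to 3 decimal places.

n = 6; x̄ = (13.2 + 8.5 + 11.8 + 3.8 + 11.1 + 8.7)/6 = 57.1/6 = 571/60 ≈ 9.5167.
For a Normal prior and Normal likelihood with known variance, the posterior is Normal; its mode equals its mean, the precision-weighted average.
Prior precision 1/σ₀² = 1/16 = 0.0625; data precision n/σ² = 6/16 = 0.375.
θ̂ = (0.0625·9 + 0.375·(571/60)) / (0.0625 + 0.375) = 4.13125/0.4375 = 661/70 ≈ 9.443.

θ̂_MAP = 9.443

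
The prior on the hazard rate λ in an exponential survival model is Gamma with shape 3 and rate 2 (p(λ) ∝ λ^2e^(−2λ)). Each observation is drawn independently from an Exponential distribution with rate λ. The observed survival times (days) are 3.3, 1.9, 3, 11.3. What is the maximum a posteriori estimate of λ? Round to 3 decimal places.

The Exponential(rate=λ) likelihood is ∝ λ^n e^(−λΣtᵢ). Here n = 4 and Σtᵢ = 3.3 + 1.9 + 3 + 11.3 = 19.5.
Posterior ∝ λ^2e^(−2λ) · λ^4e^(−19.5λ) = λ^6e^(−21.5λ), i.e. Gamma(7, 21.5).
Mode = (a−1)/b = 6/21.5 ≈ 0.279.

λ̂_MAP = 0.279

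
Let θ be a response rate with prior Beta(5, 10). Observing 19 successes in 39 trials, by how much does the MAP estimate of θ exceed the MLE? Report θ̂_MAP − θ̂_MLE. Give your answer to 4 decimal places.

Posterior is Beta(24, 30); MAP = (24−1)/(54−2) = 23/52 ≈ 0.44231.
MLE ignores the prior: θ̂_MLE = k/n = 19/39 ≈ 0.48718.
Difference = 23/52 − 19/39 = -7/156 ≈ -0.0449.

MAP − MLE = -0.0449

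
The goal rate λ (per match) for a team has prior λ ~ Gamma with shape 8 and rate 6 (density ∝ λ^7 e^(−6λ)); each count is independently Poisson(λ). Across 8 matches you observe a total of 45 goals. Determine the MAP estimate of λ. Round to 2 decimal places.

Σxᵢ = 45, n = 8.
Posterior ∝ λ^7e^(−6λ) · λ^45e^(−8λ) = λ^52e^(−14λ), i.e. Gamma(shape=53, rate=14).
The mode of a Gamma(a, b) with a ≥ 1 (shape–rate) is (a−1)/b = 52/14 ≈ 3.71.

λ̂_MAP = 3.71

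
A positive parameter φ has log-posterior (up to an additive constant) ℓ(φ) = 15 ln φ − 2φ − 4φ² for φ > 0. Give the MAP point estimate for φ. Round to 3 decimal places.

φ̂_MAP = 1.250

ℓ'(φ) = 15/φ − 2 − 8φ. Setting this to zero and multiplying by φ: 8φ² + 2φ − 15 = 0.
φ = (−2 + √(2² + 4·8·15)) / (2·8) = (−2 + √484) / 16 = (−2 + 22)/16 = 5/4.
ℓ''(φ) = −15/φ² − 8 < 0, confirming a maximum.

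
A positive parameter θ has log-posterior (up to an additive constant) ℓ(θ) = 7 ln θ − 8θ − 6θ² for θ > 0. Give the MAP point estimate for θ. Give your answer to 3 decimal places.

θ̂_MAP = 0.500

ℓ'(θ) = 7/θ − 8 − 12θ. Setting this to zero and multiplying by θ: 12θ² + 8θ − 7 = 0.
θ = (−8 + √(8² + 4·12·7)) / (2·12) = (−8 + √400) / 24 = (−8 + 20)/24 = 1/2.
ℓ''(θ) = −7/θ² − 12 < 0, confirming a maximum.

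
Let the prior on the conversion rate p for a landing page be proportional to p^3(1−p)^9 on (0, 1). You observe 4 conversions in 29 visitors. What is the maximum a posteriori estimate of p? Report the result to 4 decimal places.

The prior density ∝ p^3(1−p)^9 is the kernel of Beta(4, 10).
Data: 4 successes in 29 trials. The binomial likelihood contributes p^4(1−p)^25, so the posterior is Beta(4+4, 10+25) = Beta(8, 35).
For Beta(a, b) with a, b > 1 the mode is (a−1)/(a+b−2) = 7/41 ≈ 0.1707.

p̂_MAP = 0.1707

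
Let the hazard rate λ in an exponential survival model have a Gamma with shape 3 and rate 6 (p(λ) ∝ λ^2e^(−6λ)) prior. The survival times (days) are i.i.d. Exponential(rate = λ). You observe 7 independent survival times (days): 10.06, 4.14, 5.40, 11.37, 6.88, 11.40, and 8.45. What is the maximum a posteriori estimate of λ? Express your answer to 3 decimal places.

The Exponential(rate=λ) likelihood is ∝ λ^n e^(−λΣtᵢ). Here n = 7 and Σtᵢ = 10.06 + 4.14 + 5.40 + 11.37 + 6.88 + 11.40 + 8.45 = 57.70.
Posterior ∝ λ^2e^(−6λ) · λ^7e^(−57.70λ) = λ^9e^(−63.70λ), i.e. Gamma(10, 63.70).
Mode = (a−1)/b = 9/63.70 ≈ 0.141.

λ̂_MAP = 0.141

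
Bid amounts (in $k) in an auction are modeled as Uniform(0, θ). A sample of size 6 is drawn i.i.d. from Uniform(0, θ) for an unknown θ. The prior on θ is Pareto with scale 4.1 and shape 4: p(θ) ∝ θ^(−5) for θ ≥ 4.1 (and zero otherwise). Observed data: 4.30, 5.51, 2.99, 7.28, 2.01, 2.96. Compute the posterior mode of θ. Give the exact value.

The Uniform(0, θ) likelihood is θ^(−n) for θ ≥ max(xᵢ), zero otherwise. Here max(xᵢ) = 7.28.
Posterior ∝ θ^(−5) · θ^(−6) = θ^(−11) on θ ≥ max(4.1, 7.28) = 7.28.
This density is strictly decreasing in θ, so the posterior mode lies at the lower boundary of the support.

θ̂_MAP = 7.28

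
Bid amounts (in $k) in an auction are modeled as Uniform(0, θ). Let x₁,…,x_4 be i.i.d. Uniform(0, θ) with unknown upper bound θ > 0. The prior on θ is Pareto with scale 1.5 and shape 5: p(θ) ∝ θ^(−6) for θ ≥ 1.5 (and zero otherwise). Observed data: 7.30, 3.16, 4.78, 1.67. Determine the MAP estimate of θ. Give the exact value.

θ̂_MAP = 7.30

The Uniform(0, θ) likelihood is θ^(−n) for θ ≥ max(xᵢ), zero otherwise. Here max(xᵢ) = 7.30.
Posterior ∝ θ^(−6) · θ^(−4) = θ^(−10) on θ ≥ max(1.5, 7.30) = 7.30.
This density is strictly decreasing in θ, so the posterior mode lies at the lower boundary of the support.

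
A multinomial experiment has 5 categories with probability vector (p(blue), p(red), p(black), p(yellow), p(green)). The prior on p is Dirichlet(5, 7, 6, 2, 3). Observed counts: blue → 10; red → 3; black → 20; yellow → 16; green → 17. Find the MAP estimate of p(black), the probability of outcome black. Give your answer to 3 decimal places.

The posterior is Dirichlet(αᵢ + nᵢ) = Dirichlet(15, 10, 26, 18, 20).
For a Dirichlet(a₁,…,a_K) with all aᵢ > 1, the mode has j-th component (aⱼ − 1)/(Σaᵢ − K).
Here Σaᵢ = 89 and K = 5, so p(black) = (26 − 1)/(89 − 5) = 25/84 ≈ 0.298.

MAP estimate of p(black) = 0.298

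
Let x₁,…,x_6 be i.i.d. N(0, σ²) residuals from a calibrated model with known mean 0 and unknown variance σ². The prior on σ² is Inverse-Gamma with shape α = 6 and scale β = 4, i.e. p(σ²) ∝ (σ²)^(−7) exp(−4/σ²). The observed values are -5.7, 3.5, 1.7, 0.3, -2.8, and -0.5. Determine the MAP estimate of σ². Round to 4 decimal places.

σ̂²_MAP = 3.1905

Sum of squared deviations about the known mean: SS = (-5.7−0)² + (3.5−0)² + (1.7−0)² + (0.3−0)² + (-2.8−0)² + (-0.5−0)² = 55.81.
The Normal likelihood contributes (σ²)^(−n/2) exp(−SS/(2σ²)), so the posterior is Inverse-Gamma(α + n/2, β + SS/2) = Inverse-Gamma(9, 31.905).
The mode of Inverse-Gamma(a, b) is b/(a+1) = 31.905/10 ≈ 3.1905.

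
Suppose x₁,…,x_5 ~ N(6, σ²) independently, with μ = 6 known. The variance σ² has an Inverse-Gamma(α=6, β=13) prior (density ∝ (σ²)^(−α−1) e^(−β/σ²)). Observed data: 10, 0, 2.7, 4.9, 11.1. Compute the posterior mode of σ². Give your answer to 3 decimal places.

σ̂²_MAP = 6.111

Sum of squared deviations about the known mean: SS = (10−6)² + (0−6)² + (2.7−6)² + (4.9−6)² + (11.1−6)² = 90.11.
The Normal likelihood contributes (σ²)^(−n/2) exp(−SS/(2σ²)), so the posterior is Inverse-Gamma(α + n/2, β + SS/2) = Inverse-Gamma(8.5, 58.055).
The mode of Inverse-Gamma(a, b) is b/(a+1) = 58.055/9.5 ≈ 6.111.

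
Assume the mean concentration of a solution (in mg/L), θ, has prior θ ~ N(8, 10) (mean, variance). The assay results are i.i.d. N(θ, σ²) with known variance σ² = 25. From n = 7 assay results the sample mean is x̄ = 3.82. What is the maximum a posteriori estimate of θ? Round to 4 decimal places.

n = 7, x̄ = 3.82.
For a Normal prior and Normal likelihood with known variance, the posterior is Normal; its mode equals its mean, the precision-weighted average.
Prior precision 1/σ₀² = 1/10 = 0.1; data precision n/σ² = 7/25 = 0.28.
θ̂ = (0.1·8 + 0.28·3.82) / (0.1 + 0.28) = 1.8696/0.38 = 4.9200.

θ̂_MAP = 4.9200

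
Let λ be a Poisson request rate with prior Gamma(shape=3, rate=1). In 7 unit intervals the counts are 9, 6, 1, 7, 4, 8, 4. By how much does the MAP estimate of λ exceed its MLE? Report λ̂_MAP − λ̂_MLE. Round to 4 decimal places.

MAP − MLE = -0.4464

Σxᵢ = 39. Posterior is Gamma(42, 8); MAP = (42−1)/8 = 41/8 ≈ 5.12500.
MLE = x̄ = 39/7 ≈ 5.57143.
Difference = 41/8 − 39/7 = -25/56 ≈ -0.4464.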